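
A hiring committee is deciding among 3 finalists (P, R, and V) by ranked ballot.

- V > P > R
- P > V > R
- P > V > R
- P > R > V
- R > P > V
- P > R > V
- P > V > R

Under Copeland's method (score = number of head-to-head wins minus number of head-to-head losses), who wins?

Pairwise results:
  P vs R: P wins 6–1.
  P vs V: P wins 6–1.
  R vs V: V wins 4–3.
Copeland scores (wins − losses):
  P: 2 − 0 = 2
  R: 0 − 2 = -2
  V: 1 − 1 = 0
P has the best Copeland score.

P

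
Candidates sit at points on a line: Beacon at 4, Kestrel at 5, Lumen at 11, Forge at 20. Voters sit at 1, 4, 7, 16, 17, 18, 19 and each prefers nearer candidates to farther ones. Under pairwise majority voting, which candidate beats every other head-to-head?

With single-peaked preferences on a line, the Condorcet winner is the candidate closest to the median voter.
The median voter (position 16) is closest to Forge at 20.
Check: Forge vs Kestrel — voters closer to Forge: 4 of 7.

Forge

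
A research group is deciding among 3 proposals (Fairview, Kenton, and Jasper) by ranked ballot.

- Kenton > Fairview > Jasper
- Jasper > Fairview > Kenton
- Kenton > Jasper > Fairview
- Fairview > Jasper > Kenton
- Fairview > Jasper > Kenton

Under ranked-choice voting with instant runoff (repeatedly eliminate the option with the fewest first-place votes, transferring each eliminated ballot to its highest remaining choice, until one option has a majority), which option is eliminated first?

Jasper

Round 1: Fairview 2, Kenton 2, Jasper 1. Jasper has the fewest and is eliminated.
Round 2: Fairview 3, Kenton 2. Fairview has a majority.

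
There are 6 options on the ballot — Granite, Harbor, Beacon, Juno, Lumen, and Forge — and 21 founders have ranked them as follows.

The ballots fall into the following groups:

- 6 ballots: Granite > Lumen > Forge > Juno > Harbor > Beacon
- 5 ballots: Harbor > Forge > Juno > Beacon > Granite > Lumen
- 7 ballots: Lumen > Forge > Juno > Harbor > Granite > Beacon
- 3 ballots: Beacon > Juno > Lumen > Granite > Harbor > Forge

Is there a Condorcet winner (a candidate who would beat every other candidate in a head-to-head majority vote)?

No

Head-to-head results (21 voters total):
Granite vs Harbor: Harbor wins 12–9.
Granite vs Beacon: Granite wins 13–8.
Granite vs Juno: Juno wins 15–6.
Granite vs Lumen: Granite wins 11–10.
Granite vs Forge: Forge wins 12–9.
Harbor vs Beacon: Harbor wins 18–3.
Harbor vs Juno: Juno wins 16–5.
Harbor vs Lumen: Lumen wins 16–5.
Harbor vs Forge: Forge wins 13–8.
Beacon vs Juno: Juno wins 18–3.
Beacon vs Lumen: Lumen wins 13–8.
Beacon vs Forge: Forge wins 18–3.
Juno vs Lumen: Lumen wins 13–8.
Juno vs Forge: Forge wins 18–3.
Lumen vs Forge: Lumen wins 16–5.
No candidate beats all others: Granite beats Lumen beats Harbor beats Granite, a majority cycle.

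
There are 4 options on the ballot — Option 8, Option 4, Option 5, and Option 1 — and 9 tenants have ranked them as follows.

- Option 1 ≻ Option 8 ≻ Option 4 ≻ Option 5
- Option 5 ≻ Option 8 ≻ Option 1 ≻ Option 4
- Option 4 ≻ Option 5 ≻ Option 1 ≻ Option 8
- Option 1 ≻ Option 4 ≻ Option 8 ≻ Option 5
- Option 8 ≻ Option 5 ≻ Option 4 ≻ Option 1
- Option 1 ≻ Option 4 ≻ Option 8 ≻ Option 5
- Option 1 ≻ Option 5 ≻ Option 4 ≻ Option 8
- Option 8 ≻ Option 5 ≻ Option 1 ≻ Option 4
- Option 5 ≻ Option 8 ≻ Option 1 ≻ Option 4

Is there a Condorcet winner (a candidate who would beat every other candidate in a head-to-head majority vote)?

Head-to-head results (9 voters total):
Option 8 vs Option 4: Option 8 wins 5–4.
Option 8 vs Option 5: Option 8 wins 5–4.
Option 8 vs Option 1: Option 1 wins 5–4.
Option 4 vs Option 5: Option 5 wins 5–4.
Option 4 vs Option 1: Option 1 wins 7–2.
Option 5 vs Option 1: Option 5 wins 5–4.
No candidate beats all others: Option 8 beats Option 5 beats Option 1 beats Option 8, a majority cycle.

No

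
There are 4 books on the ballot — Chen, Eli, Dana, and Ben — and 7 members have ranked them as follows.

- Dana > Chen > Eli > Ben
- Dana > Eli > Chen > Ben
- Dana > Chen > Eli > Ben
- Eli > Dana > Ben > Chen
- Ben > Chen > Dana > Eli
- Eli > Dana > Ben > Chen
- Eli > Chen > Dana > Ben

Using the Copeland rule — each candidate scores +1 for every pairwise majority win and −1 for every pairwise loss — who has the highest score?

Dana

Pairwise results:
  Chen vs Eli: Eli wins 4–3.
  Chen vs Dana: Dana wins 5–2.
  Chen vs Ben: Chen wins 4–3.
  Eli vs Dana: Dana wins 4–3.
  Eli vs Ben: Eli wins 6–1.
  Dana vs Ben: Dana wins 6–1.
Copeland scores (wins − losses):
  Chen: 1 − 2 = -1
  Eli: 2 − 1 = 1
  Dana: 3 − 0 = 3
  Ben: 0 − 3 = -3
Dana has the best Copeland score.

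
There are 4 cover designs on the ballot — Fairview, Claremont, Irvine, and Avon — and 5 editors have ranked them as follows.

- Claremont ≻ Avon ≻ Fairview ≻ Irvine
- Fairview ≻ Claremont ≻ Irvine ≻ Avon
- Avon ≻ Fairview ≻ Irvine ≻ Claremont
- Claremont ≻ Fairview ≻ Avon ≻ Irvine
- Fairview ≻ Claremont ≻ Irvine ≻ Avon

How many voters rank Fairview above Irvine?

Ballots ranking Fairview above Irvine: 5.
Ballots ranking Irvine above Fairview: 0.
So 5 of 5 voters prefer Fairview to Irvine.

5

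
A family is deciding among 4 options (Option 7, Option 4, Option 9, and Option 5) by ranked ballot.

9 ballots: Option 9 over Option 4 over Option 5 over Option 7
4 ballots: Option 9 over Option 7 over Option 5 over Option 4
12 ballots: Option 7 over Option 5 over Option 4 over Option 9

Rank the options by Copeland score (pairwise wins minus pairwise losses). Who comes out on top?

Option 9

Pairwise results:
  Option 7 vs Option 4: Option 7 wins 16–9.
  Option 7 vs Option 9: Option 9 wins 13–12.
  Option 7 vs Option 5: Option 7 wins 16–9.
  Option 4 vs Option 9: Option 9 wins 13–12.
  Option 4 vs Option 5: Option 5 wins 16–9.
  Option 9 vs Option 5: Option 9 wins 13–12.
Copeland scores (wins − losses):
  Option 7: 2 − 1 = 1
  Option 4: 0 − 3 = -3
  Option 9: 3 − 0 = 3
  Option 5: 1 − 2 = -1
Option 9 has the best Copeland score.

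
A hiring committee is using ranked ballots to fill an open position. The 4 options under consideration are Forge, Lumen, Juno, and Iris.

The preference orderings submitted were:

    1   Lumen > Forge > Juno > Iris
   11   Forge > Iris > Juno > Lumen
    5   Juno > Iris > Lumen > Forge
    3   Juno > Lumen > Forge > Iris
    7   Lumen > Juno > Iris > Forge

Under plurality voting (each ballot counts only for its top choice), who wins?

Forge

First-place vote totals:
  Forge: 11
  Lumen: 8
  Juno: 8
  Iris: 0
Forge has the most first-place votes.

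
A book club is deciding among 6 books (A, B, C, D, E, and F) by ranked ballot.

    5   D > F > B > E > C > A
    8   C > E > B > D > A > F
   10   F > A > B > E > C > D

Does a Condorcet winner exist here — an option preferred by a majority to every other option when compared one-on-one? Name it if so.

Head-to-head results (23 voters total):
A vs B: B wins 13–10.
A vs C: C wins 13–10.
A vs D: D wins 13–10.
A vs E: E wins 13–10.
A vs F: F wins 15–8.
B vs C: B wins 15–8.
B vs D: B wins 18–5.
B vs E: B wins 15–8.
B vs F: F wins 15–8.
C vs D: C wins 18–5.
C vs E: E wins 15–8.
C vs F: F wins 15–8.
D vs E: E wins 18–5.
D vs F: D wins 13–10.
E vs F: F wins 15–8.
No candidate beats all others: B beats D beats F beats B, a majority cycle.

No Condorcet winner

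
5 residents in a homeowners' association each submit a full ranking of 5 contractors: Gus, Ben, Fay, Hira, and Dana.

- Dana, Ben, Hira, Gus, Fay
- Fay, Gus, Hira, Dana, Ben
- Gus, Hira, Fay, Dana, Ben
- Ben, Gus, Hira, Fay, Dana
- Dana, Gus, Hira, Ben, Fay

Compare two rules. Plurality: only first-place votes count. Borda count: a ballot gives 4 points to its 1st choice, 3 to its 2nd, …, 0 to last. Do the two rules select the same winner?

Plurality first-place counts: Gus 1, Ben 1, Fay 1, Hira 0, Dana 2 → Dana.
Borda totals: Gus 14, Ben 8, Fay 7, Hira 11, Dana 10 → Gus.
The two rules disagree: plurality picks Dana, Borda picks Gus.

No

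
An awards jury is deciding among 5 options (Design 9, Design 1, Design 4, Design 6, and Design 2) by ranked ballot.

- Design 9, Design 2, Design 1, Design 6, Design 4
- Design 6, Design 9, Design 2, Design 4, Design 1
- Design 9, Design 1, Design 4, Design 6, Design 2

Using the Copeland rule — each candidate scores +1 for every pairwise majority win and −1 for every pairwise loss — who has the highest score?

Pairwise results:
  Design 9 vs Design 1: Design 9 wins 3–0.
  Design 9 vs Design 4: Design 9 wins 3–0.
  Design 9 vs Design 6: Design 9 wins 2–1.
  Design 9 vs Design 2: Design 9 wins 3–0.
  Design 1 vs Design 4: Design 1 wins 2–1.
  Design 1 vs Design 6: Design 1 wins 2–1.
  Design 1 vs Design 2: Design 2 wins 2–1.
  Design 4 vs Design 6: Design 6 wins 2–1.
  Design 4 vs Design 2: Design 2 wins 2–1.
  Design 6 vs Design 2: Design 6 wins 2–1.
Copeland scores (wins − losses):
  Design 9: 4 − 0 = 4
  Design 1: 2 − 2 = 0
  Design 4: 0 − 4 = -4
  Design 6: 2 − 2 = 0
  Design 2: 2 − 2 = 0
Design 9 has the best Copeland score.

Design 9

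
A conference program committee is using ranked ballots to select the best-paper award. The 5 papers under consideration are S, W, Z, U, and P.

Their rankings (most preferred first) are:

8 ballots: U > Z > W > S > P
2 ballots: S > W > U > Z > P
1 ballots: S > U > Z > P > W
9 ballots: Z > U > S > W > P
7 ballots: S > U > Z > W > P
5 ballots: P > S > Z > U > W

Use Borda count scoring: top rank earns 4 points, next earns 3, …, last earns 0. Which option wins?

U

Borda scores:
  S: 8·1 + 2·4 + 4 + 9·2 + 7·4 + 5·3 = 81
  W: 8·2 + 2·3 + 0 + 9·1 + 7·1 + 5·0 = 38
  Z: 8·3 + 2·1 + 2 + 9·4 + 7·2 + 5·2 = 88
  U: 8·4 + 2·2 + 3 + 9·3 + 7·3 + 5·1 = 92
  P: 8·0 + 2·0 + 1 + 9·0 + 7·0 + 5·4 = 21
U has the highest total.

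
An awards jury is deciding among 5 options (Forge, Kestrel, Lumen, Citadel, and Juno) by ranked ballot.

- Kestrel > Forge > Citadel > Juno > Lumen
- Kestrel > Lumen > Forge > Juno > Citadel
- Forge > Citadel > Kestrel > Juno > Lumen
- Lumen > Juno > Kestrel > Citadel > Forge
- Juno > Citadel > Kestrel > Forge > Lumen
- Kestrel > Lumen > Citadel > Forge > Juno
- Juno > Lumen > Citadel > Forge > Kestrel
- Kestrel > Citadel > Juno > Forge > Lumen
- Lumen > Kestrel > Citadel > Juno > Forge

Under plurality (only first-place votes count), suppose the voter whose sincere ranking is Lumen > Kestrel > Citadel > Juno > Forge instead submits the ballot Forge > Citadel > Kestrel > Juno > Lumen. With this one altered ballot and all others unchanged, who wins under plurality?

Kestrel

First-place totals with the altered ballot: Forge 2, Kestrel 4, Lumen 1, Citadel 0, Juno 2.
The winner is unchanged: still Kestrel.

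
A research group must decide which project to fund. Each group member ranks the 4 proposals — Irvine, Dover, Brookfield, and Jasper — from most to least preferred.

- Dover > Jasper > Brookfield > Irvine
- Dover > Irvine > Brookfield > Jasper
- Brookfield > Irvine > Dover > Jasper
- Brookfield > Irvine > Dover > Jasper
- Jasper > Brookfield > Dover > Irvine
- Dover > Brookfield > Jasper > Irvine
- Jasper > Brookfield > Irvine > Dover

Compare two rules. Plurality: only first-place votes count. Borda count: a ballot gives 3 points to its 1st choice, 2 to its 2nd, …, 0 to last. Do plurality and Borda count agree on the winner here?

Plurality first-place counts: Irvine 0, Dover 3, Brookfield 2, Jasper 2 → Dover.
Borda totals: Irvine 7, Dover 12, Brookfield 14, Jasper 9 → Brookfield.
The two rules disagree: plurality picks Dover, Borda picks Brookfield.

No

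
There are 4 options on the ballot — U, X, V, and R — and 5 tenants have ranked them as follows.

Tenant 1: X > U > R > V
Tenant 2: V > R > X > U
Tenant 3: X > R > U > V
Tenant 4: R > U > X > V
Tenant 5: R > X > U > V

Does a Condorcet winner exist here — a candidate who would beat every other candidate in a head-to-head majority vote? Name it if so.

Head-to-head results (5 voters total):
U vs X: X wins 4–1.
U vs V: U wins 4–1.
U vs R: R wins 4–1.
X vs V: X wins 4–1.
X vs R: R wins 3–2.
V vs R: R wins 4–1.
R beats each rival — U (4–1), X (3–2), V (4–1) — so R is the Condorcet winner.

R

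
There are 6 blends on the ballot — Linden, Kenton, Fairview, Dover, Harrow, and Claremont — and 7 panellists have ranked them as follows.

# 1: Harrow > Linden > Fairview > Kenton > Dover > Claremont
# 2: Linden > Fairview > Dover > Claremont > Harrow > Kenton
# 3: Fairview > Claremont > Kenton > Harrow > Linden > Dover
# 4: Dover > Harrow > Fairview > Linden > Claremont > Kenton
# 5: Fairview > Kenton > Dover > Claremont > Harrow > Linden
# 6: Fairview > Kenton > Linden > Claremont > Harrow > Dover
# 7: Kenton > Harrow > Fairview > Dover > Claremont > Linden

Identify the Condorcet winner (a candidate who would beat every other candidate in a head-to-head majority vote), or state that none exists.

Fairview

Head-to-head results (7 voters total):
Linden vs Kenton: Kenton wins 4–3.
Linden vs Fairview: Fairview wins 5–2.
Linden vs Dover: Linden wins 4–3.
Linden vs Harrow: Harrow wins 5–2.
Linden vs Claremont: Linden wins 4–3.
Kenton vs Fairview: Fairview wins 6–1.
Kenton vs Dover: Kenton wins 5–2.
Kenton vs Harrow: Kenton wins 4–3.
Kenton vs Claremont: Kenton wins 4–3.
Fairview vs Dover: Fairview wins 6–1.
Fairview vs Harrow: Fairview wins 4–3.
Fairview vs Claremont: Fairview wins 7–0.
Dover vs Harrow: Harrow wins 4–3.
Dover vs Claremont: Dover wins 5–2.
Harrow vs Claremont: Claremont wins 4–3.
Fairview beats each rival — Linden (5–2), Kenton (6–1), Dover (6–1), Harrow (4–3), Claremont (7–0) — so Fairview is the Condorcet winner.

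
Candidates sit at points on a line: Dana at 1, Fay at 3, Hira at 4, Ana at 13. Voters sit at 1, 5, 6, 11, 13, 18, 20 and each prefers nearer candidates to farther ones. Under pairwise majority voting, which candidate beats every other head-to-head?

With single-peaked preferences on a line, the Condorcet winner is the candidate closest to the median voter.
The median voter (position 11) is closest to Ana at 13.
Check: Ana vs Dana — voters closer to Ana: 4 of 7.

Ana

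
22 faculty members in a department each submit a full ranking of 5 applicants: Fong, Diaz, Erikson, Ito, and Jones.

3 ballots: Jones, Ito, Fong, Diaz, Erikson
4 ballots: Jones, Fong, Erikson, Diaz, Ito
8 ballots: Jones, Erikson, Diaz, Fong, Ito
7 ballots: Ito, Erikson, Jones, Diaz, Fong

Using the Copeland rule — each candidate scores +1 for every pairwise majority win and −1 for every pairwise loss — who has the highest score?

Pairwise results:
  Fong vs Diaz: Diaz wins 15–7.
  Fong vs Erikson: Erikson wins 15–7.
  Fong vs Ito: Fong wins 12–10.
  Fong vs Jones: Jones wins 22–0.
  Diaz vs Erikson: Erikson wins 19–3.
  Diaz vs Ito: Diaz wins 12–10.
  Diaz vs Jones: Jones wins 22–0.
  Erikson vs Ito: Erikson wins 12–10.
  Erikson vs Jones: Jones wins 15–7.
  Ito vs Jones: Jones wins 15–7.
Copeland scores (wins − losses):
  Fong: 1 − 3 = -2
  Diaz: 2 − 2 = 0
  Erikson: 3 − 1 = 2
  Ito: 0 − 4 = -4
  Jones: 4 − 0 = 4
Jones has the best Copeland score.

Jones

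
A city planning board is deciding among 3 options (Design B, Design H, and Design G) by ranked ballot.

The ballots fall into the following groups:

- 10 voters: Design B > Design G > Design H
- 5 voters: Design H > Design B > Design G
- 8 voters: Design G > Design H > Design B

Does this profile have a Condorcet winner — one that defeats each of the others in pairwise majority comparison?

Head-to-head results (23 voters total):
Design B vs Design H: Design H wins 13–10.
Design B vs Design G: Design B wins 15–8.
Design H vs Design G: Design G wins 18–5.
No candidate beats all others: Design B beats Design G beats Design H beats Design B, a majority cycle.

No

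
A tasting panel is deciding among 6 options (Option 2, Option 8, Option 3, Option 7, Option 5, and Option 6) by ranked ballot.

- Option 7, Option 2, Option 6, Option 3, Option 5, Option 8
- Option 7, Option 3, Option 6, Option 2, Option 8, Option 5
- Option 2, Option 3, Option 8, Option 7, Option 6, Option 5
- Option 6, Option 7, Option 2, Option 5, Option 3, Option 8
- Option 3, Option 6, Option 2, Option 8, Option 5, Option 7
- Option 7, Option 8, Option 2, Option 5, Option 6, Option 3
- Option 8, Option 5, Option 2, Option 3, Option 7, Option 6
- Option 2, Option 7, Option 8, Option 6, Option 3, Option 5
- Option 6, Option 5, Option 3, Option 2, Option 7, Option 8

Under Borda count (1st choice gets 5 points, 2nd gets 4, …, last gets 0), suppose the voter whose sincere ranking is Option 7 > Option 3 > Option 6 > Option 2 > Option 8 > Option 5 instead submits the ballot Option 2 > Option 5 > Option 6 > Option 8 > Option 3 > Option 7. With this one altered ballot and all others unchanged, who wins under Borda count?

Option 2

Borda totals with the altered ballot: Option 2 33, Option 8 19, Option 3 19, Option 7 22, Option 5 18, Option 6 24.
The winner is unchanged: still Option 2.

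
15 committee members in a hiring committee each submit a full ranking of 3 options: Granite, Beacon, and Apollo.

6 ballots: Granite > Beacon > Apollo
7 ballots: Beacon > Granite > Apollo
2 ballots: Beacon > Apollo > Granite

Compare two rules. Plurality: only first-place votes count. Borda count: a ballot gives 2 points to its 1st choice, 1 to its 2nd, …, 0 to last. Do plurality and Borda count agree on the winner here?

Yes

Plurality first-place counts: Granite 6, Beacon 9, Apollo 0 → Beacon.
Borda totals: Granite 19, Beacon 24, Apollo 2 → Beacon.
The two rules agree on Beacon.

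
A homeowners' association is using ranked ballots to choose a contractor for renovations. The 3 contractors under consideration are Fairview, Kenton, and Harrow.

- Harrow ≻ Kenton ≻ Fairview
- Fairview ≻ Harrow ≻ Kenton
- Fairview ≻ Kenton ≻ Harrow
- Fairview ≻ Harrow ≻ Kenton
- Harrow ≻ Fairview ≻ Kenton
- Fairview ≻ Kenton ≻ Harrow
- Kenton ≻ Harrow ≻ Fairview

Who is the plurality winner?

First-place vote totals:
  Fairview: 4
  Kenton: 1
  Harrow: 2
Fairview has the most first-place votes.

Fairview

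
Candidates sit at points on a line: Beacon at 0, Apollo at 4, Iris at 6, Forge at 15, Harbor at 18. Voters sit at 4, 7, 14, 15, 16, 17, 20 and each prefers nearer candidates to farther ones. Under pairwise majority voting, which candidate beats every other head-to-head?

With single-peaked preferences on a line, the Condorcet winner is the candidate closest to the median voter.
The median voter (position 15) is closest to Forge at 15.
Check: Forge vs Apollo — voters closer to Forge: 5 of 7.

Forge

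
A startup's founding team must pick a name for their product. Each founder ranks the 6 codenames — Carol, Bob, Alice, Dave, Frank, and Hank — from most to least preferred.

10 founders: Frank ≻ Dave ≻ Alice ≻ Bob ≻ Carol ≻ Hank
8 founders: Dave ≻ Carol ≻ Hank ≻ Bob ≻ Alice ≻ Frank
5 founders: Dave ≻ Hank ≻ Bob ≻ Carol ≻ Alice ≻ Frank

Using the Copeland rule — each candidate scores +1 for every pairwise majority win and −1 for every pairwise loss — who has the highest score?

Dave

Pairwise results:
  Carol vs Bob: Bob wins 15–8.
  Carol vs Alice: Carol wins 13–10.
  Carol vs Dave: Dave wins 23–0.
  Carol vs Frank: Carol wins 13–10.
  Carol vs Hank: Carol wins 18–5.
  Bob vs Alice: Bob wins 13–10.
  Bob vs Dave: Dave wins 23–0.
  Bob vs Frank: Bob wins 13–10.
  Bob vs Hank: Hank wins 13–10.
  Alice vs Dave: Dave wins 23–0.
  Alice vs Frank: Alice wins 13–10.
  Alice vs Hank: Hank wins 13–10.
  Dave vs Frank: Dave wins 13–10.
  Dave vs Hank: Dave wins 23–0.
  Frank vs Hank: Hank wins 13–10.
Copeland scores (wins − losses):
  Carol: 3 − 2 = 1
  Bob: 3 − 2 = 1
  Alice: 1 − 4 = -3
  Dave: 5 − 0 = 5
  Frank: 0 − 5 = -5
  Hank: 3 − 2 = 1
Dave has the best Copeland score.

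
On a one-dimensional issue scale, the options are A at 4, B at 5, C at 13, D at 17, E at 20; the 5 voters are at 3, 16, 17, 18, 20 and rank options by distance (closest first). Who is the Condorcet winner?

With single-peaked preferences on a line, the Condorcet winner is the candidate closest to the median voter.
The median voter (position 17) is closest to D at 17.
Check: D vs E — voters closer to D: 4 of 5.

D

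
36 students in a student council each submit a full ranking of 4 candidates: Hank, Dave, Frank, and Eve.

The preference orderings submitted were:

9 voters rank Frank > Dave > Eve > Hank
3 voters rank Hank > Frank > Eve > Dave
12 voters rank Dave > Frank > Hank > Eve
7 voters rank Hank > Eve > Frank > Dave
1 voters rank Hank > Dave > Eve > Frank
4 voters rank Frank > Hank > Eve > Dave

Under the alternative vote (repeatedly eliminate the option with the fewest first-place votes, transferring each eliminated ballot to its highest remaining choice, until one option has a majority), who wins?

Frank

Round 1: Frank 13, Dave 12, Hank 11, Eve 0. Eve has the fewest and is eliminated.
Round 2: Frank 13, Dave 12, Hank 11. Hank has the fewest and is eliminated.
Round 3: Frank 23, Dave 13. Frank has a majority.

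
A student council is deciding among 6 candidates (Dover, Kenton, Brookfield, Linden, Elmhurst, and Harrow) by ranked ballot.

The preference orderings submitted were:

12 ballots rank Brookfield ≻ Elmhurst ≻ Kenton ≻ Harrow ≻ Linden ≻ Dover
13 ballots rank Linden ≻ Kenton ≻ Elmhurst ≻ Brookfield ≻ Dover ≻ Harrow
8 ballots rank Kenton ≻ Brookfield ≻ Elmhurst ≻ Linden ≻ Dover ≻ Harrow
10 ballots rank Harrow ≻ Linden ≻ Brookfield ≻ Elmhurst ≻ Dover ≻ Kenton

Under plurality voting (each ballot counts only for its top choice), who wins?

Linden

First-place vote totals:
  Dover: 0
  Kenton: 8
  Brookfield: 12
  Linden: 13
  Elmhurst: 0
  Harrow: 10
Linden has the most first-place votes.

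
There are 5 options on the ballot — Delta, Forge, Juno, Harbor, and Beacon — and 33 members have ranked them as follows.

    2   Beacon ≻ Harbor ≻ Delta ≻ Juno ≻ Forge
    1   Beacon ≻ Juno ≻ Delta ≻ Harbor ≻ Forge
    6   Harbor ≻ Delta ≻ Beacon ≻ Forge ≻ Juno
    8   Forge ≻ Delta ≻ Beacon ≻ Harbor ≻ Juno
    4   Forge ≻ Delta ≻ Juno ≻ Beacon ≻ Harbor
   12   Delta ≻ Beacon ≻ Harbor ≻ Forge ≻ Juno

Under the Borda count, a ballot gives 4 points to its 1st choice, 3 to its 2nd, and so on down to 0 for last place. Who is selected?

Borda scores:
  Delta: 2·2 + 2 + 6·3 + 8·3 + 4·3 + 12·4 = 108
  Forge: 2·0 + 0 + 6·1 + 8·4 + 4·4 + 12·1 = 66
  Juno: 2·1 + 3 + 6·0 + 8·0 + 4·2 + 12·0 = 13
  Harbor: 2·3 + 1 + 6·4 + 8·1 + 4·0 + 12·2 = 63
  Beacon: 2·4 + 4 + 6·2 + 8·2 + 4·1 + 12·3 = 80
Delta has the highest total.

Delta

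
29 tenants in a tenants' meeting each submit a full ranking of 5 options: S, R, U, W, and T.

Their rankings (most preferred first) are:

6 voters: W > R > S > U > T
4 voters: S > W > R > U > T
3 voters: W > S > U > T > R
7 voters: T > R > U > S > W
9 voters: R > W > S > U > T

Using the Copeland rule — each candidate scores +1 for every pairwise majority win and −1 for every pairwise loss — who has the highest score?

R

Pairwise results:
  S vs R: R wins 22–7.
  S vs U: S wins 22–7.
  S vs W: W wins 18–11.
  S vs T: S wins 22–7.
  R vs U: R wins 26–3.
  R vs W: R wins 16–13.
  R vs T: R wins 19–10.
  U vs W: W wins 22–7.
  U vs T: U wins 22–7.
  W vs T: W wins 22–7.
Copeland scores (wins − losses):
  S: 2 − 2 = 0
  R: 4 − 0 = 4
  U: 1 − 3 = -2
  W: 3 − 1 = 2
  T: 0 − 4 = -4
R has the best Copeland score.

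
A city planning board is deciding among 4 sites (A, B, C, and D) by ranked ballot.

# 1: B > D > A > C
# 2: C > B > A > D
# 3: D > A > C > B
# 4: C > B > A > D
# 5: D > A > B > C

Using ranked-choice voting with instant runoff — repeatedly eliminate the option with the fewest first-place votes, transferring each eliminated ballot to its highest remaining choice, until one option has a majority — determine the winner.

D

Round 1: C 2, D 2, B 1, A 0. A has the fewest and is eliminated.
Round 2: C 2, D 2, B 1. B has the fewest and is eliminated.
Round 3: D 3, C 2. D has a majority.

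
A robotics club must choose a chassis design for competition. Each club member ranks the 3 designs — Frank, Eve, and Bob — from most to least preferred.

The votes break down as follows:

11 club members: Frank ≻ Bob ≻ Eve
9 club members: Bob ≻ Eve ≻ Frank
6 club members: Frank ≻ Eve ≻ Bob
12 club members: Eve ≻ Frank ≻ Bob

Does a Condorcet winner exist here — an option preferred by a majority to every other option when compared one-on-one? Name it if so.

No Condorcet winner

Head-to-head results (38 voters total):
Frank vs Eve: Eve wins 21–17.
Frank vs Bob: Frank wins 29–9.
Eve vs Bob: Bob wins 20–18.
No candidate beats all others: Frank beats Bob beats Eve beats Frank, a majority cycle.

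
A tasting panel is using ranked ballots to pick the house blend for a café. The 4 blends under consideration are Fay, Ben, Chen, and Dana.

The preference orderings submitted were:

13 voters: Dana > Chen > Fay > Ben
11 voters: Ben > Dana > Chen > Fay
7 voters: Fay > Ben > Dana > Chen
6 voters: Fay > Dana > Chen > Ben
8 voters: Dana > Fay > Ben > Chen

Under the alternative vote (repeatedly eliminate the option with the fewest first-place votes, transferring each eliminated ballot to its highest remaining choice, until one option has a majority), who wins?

Dana

Round 1: Dana 21, Fay 13, Ben 11, Chen 0. Chen has the fewest and is eliminated.
Round 2: Dana 21, Fay 13, Ben 11. Ben has the fewest and is eliminated.
Round 3: Dana 32, Fay 13. Dana has a majority.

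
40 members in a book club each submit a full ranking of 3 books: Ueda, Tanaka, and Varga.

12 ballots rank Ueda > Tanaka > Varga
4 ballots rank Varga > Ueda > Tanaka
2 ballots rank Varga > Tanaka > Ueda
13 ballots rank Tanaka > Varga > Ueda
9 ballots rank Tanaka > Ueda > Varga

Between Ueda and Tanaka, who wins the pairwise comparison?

Ballots ranking Ueda above Tanaka: 12+4 = 16.
Ballots ranking Tanaka above Ueda: 2+13+9 = 24.
Tanaka wins the head-to-head, 24–16.

Tanaka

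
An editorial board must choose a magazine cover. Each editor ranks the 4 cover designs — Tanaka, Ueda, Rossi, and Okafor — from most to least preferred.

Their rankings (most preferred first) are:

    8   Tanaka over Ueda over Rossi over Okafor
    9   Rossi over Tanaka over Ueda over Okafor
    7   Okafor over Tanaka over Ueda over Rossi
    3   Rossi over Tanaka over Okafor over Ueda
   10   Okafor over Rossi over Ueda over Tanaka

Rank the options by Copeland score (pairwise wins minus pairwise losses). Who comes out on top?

Pairwise results:
  Tanaka vs Ueda: Tanaka wins 27–10.
  Tanaka vs Rossi: Rossi wins 22–15.
  Tanaka vs Okafor: Tanaka wins 20–17.
  Ueda vs Rossi: Rossi wins 22–15.
  Ueda vs Okafor: Okafor wins 20–17.
  Rossi vs Okafor: Rossi wins 20–17.
Copeland scores (wins − losses):
  Tanaka: 2 − 1 = 1
  Ueda: 0 − 3 = -3
  Rossi: 3 − 0 = 3
  Okafor: 1 − 2 = -1
Rossi has the best Copeland score.

Rossi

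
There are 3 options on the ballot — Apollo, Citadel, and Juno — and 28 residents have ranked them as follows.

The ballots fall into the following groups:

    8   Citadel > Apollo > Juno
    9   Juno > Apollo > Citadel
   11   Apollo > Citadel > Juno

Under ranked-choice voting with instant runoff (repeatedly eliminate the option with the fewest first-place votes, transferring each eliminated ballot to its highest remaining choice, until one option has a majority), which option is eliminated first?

Citadel

Round 1: Apollo 11, Juno 9, Citadel 8. Citadel has the fewest and is eliminated.
Round 2: Apollo 19, Juno 9. Apollo has a majority.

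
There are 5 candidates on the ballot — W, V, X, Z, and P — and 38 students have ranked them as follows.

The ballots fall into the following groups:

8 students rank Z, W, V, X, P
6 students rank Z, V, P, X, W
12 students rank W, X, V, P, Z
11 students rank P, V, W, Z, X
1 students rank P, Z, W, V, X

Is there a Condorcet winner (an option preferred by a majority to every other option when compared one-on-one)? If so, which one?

Head-to-head results (38 voters total):
W vs V: W wins 21–17.
W vs X: W wins 32–6.
W vs Z: W wins 23–15.
W vs P: W wins 20–18.
V vs X: V wins 26–12.
V vs Z: V wins 23–15.
V vs P: V wins 26–12.
X vs Z: Z wins 26–12.
X vs P: X wins 20–18.
Z vs P: P wins 24–14.
W beats each rival — V (21–17), X (32–6), Z (23–15), P (20–18) — so W is the Condorcet winner.

W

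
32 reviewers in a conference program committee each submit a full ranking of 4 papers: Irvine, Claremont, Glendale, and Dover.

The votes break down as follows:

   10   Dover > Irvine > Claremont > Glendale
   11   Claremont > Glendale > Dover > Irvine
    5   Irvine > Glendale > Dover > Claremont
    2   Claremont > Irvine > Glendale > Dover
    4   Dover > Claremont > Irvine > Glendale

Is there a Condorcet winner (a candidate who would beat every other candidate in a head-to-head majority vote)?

Head-to-head results (32 voters total):
Irvine vs Claremont: Claremont wins 17–15.
Irvine vs Glendale: Irvine wins 21–11.
Irvine vs Dover: Dover wins 25–7.
Claremont vs Glendale: Claremont wins 27–5.
Claremont vs Dover: Dover wins 19–13.
Glendale vs Dover: Glendale wins 18–14.
No candidate beats all others: Irvine beats Glendale beats Dover beats Irvine, a majority cycle.

No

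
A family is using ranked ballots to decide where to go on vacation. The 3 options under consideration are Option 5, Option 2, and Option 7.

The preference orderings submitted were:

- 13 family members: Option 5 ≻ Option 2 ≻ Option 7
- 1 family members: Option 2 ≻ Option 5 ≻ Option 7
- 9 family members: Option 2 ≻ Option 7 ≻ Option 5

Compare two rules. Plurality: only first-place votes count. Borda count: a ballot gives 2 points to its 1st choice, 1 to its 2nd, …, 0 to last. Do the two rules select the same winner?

No

Plurality first-place counts: Option 5 13, Option 2 10, Option 7 0 → Option 5.
Borda totals: Option 5 27, Option 2 33, Option 7 9 → Option 2.
The two rules disagree: plurality picks Option 5, Borda picks Option 2.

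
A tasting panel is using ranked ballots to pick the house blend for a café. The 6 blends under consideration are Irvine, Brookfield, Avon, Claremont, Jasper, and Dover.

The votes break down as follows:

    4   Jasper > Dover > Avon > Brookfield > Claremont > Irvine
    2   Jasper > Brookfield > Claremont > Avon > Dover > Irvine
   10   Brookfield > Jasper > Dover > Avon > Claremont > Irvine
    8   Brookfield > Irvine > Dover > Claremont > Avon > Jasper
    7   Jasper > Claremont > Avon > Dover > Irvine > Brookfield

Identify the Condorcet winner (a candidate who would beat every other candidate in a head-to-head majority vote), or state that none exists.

Brookfield

Head-to-head results (31 voters total):
Irvine vs Brookfield: Brookfield wins 24–7.
Irvine vs Avon: Avon wins 23–8.
Irvine vs Claremont: Claremont wins 23–8.
Irvine vs Jasper: Jasper wins 23–8.
Irvine vs Dover: Dover wins 23–8.
Brookfield vs Avon: Brookfield wins 20–11.
Brookfield vs Claremont: Brookfield wins 24–7.
Brookfield vs Jasper: Brookfield wins 18–13.
Brookfield vs Dover: Brookfield wins 20–11.
Avon vs Claremont: Claremont wins 17–14.
Avon vs Jasper: Jasper wins 23–8.
Avon vs Dover: Dover wins 22–9.
Claremont vs Jasper: Jasper wins 23–8.
Claremont vs Dover: Dover wins 22–9.
Jasper vs Dover: Jasper wins 23–8.
Brookfield beats each rival — Irvine (24–7), Avon (20–11), Claremont (24–7), Jasper (18–13), Dover (20–11) — so Brookfield is the Condorcet winner.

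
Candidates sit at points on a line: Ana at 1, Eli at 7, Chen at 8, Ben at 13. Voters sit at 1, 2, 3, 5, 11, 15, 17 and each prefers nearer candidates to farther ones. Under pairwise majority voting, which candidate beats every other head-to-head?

Eli

With single-peaked preferences on a line, the Condorcet winner is the candidate closest to the median voter.
The median voter (position 5) is closest to Eli at 7.
Check: Eli vs Chen — voters closer to Eli: 4 of 7.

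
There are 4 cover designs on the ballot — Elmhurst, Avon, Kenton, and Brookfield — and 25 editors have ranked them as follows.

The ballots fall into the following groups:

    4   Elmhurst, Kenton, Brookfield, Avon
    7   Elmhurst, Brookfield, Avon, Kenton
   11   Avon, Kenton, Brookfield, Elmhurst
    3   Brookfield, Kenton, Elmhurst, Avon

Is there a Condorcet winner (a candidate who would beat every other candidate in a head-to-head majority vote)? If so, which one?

None — there is no Condorcet winner

Head-to-head results (25 voters total):
Elmhurst vs Avon: Elmhurst wins 14–11.
Elmhurst vs Kenton: Kenton wins 14–11.
Elmhurst vs Brookfield: Brookfield wins 14–11.
Avon vs Kenton: Avon wins 18–7.
Avon vs Brookfield: Brookfield wins 14–11.
Kenton vs Brookfield: Kenton wins 15–10.
No candidate beats all others: Elmhurst beats Avon beats Kenton beats Elmhurst, a majority cycle.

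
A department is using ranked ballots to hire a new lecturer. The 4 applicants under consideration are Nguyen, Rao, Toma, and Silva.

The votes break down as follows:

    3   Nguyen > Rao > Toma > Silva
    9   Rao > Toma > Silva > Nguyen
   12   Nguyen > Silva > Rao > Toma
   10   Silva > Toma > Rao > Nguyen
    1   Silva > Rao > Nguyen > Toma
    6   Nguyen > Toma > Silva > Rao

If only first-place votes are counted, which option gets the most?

Nguyen

First-place vote totals:
  Nguyen: 21
  Rao: 9
  Toma: 0
  Silva: 11
Nguyen has the most first-place votes.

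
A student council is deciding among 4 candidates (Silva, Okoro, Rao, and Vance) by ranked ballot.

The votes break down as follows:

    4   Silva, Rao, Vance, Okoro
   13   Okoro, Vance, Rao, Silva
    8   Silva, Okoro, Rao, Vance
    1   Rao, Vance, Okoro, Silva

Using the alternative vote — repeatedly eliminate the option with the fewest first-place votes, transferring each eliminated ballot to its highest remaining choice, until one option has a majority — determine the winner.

Round 1: Okoro 13, Silva 12, Rao 1, Vance 0. Vance has the fewest and is eliminated.
Round 2: Okoro 13, Silva 12, Rao 1. Rao has the fewest and is eliminated.
Round 3: Okoro 14, Silva 12. Okoro has a majority.

Okoro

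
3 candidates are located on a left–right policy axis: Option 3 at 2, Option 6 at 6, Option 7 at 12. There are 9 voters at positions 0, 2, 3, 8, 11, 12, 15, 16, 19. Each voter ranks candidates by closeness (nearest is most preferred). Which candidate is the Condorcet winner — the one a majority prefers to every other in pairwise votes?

With single-peaked preferences on a line, the Condorcet winner is the candidate closest to the median voter.
The median voter (position 11) is closest to Option 7 at 12.
Check: Option 7 vs Option 3 — voters closer to Option 7: 6 of 9.

Option 7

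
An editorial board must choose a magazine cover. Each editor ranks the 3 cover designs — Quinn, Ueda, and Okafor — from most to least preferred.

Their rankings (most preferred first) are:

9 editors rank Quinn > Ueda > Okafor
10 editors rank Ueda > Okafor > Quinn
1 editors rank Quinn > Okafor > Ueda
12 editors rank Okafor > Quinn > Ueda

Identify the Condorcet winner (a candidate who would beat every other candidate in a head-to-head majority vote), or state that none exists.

There is no Condorcet winner

Head-to-head results (32 voters total):
Quinn vs Ueda: Quinn wins 22–10.
Quinn vs Okafor: Okafor wins 22–10.
Ueda vs Okafor: Ueda wins 19–13.
No candidate beats all others: Quinn beats Ueda beats Okafor beats Quinn, a majority cycle.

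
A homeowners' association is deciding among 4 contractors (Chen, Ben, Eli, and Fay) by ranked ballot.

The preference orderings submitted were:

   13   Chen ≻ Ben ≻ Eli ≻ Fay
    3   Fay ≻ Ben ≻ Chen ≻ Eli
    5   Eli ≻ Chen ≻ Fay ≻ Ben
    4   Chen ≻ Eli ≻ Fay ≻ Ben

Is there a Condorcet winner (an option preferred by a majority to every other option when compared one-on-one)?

Yes

Head-to-head results (25 voters total):
Chen vs Ben: Chen wins 22–3.
Chen vs Eli: Chen wins 20–5.
Chen vs Fay: Chen wins 22–3.
Ben vs Eli: Ben wins 16–9.
Ben vs Fay: Ben wins 13–12.
Eli vs Fay: Eli wins 22–3.
Chen beats each rival — Ben (22–3), Eli (20–5), Fay (22–3) — so Chen is the Condorcet winner.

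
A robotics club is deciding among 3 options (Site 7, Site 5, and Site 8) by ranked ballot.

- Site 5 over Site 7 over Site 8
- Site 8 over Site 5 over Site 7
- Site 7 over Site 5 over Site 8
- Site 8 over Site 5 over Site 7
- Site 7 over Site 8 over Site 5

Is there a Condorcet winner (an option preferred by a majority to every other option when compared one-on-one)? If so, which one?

Head-to-head results (5 voters total):
Site 7 vs Site 5: Site 5 wins 3–2.
Site 7 vs Site 8: Site 7 wins 3–2.
Site 5 vs Site 8: Site 8 wins 3–2.
No candidate beats all others: Site 7 beats Site 8 beats Site 5 beats Site 7, a majority cycle.

None — there is no Condorcet winner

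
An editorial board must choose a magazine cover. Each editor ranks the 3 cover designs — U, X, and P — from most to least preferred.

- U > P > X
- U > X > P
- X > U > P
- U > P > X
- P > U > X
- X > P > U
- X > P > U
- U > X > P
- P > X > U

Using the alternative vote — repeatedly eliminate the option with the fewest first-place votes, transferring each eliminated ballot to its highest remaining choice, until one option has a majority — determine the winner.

Round 1: U 4, X 3, P 2. P has the fewest and is eliminated.
Round 2: U 5, X 4. U has a majority.

U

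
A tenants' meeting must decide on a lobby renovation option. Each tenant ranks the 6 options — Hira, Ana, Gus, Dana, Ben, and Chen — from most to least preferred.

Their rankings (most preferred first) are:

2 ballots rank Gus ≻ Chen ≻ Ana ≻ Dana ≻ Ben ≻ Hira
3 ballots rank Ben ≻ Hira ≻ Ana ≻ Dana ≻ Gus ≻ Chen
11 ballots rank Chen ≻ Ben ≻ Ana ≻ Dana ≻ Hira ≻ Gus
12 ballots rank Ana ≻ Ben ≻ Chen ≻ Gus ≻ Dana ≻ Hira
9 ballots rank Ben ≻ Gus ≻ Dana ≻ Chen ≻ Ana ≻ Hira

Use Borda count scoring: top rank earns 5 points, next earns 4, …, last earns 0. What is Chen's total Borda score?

117

Borda scores:
  Hira: 2·0 + 3·4 + 11·1 + 12·0 + 9·0 = 23
  Ana: 2·3 + 3·3 + 11·3 + 12·5 + 9·1 = 117
  Gus: 2·5 + 3·1 + 11·0 + 12·2 + 9·4 = 73
  Dana: 2·2 + 3·2 + 11·2 + 12·1 + 9·3 = 71
  Ben: 2·1 + 3·5 + 11·4 + 12·4 + 9·5 = 154
  Chen: 2·4 + 3·0 + 11·5 + 12·3 + 9·2 = 117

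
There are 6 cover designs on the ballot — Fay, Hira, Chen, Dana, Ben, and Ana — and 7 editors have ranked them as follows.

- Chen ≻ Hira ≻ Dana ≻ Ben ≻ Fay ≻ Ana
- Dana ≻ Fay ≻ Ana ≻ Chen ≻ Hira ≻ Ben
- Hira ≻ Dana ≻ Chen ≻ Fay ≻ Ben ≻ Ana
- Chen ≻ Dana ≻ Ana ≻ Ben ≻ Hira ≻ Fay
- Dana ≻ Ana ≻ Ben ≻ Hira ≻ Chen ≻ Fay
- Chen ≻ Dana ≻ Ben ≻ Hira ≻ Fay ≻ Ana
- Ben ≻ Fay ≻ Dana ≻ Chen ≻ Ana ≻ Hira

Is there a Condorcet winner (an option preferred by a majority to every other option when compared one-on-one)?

Yes

Head-to-head results (7 voters total):
Fay vs Hira: Hira wins 5–2.
Fay vs Chen: Chen wins 5–2.
Fay vs Dana: Dana wins 6–1.
Fay vs Ben: Ben wins 5–2.
Fay vs Ana: Fay wins 5–2.
Hira vs Chen: Chen wins 5–2.
Hira vs Dana: Dana wins 5–2.
Hira vs Ben: Ben wins 4–3.
Hira vs Ana: Ana wins 4–3.
Chen vs Dana: Dana wins 4–3.
Chen vs Ben: Chen wins 5–2.
Chen vs Ana: Chen wins 5–2.
Dana vs Ben: Dana wins 6–1.
Dana vs Ana: Dana wins 7–0.
Ben vs Ana: Ben wins 4–3.
Dana beats each rival — Fay (6–1), Hira (5–2), Chen (4–3), Ben (6–1), Ana (7–0) — so Dana is the Condorcet winner.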